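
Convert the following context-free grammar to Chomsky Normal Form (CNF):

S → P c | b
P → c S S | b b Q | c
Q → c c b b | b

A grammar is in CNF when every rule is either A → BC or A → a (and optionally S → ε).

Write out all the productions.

TC → c; S → b; TB → b; P → c; Q → b; S → P TC; P → TC X0; X0 → S S; P → TB X1; X1 → TB Q; Q → TC X2; X2 → TC X3; X3 → TB TB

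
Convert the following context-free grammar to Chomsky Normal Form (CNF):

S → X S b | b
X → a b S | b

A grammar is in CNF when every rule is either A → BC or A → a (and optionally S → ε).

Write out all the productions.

TB → b; S → b; TA → a; X → b; S → X X0; X0 → S TB; X → TA X1; X1 → TB S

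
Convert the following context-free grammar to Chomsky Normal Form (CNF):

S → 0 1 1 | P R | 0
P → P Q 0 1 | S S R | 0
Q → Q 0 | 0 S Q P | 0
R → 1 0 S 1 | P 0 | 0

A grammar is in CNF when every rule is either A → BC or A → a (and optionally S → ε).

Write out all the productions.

T0 → 0; T1 → 1; S → 0; P → 0; Q → 0; R → 0; S → T0 X0; X0 → T1 T1; S → P R; P → P X1; X1 → Q X2; X2 → T0 T1; P → S X3; X3 → S R; Q → Q T0; Q → T0 X4; X4 → S X5; X5 → Q P; R → T1 X6; X6 → T0 X7; X7 → S T1; R → P T0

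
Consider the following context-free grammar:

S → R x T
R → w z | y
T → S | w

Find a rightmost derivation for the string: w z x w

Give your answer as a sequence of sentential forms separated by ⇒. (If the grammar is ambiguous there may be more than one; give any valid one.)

S ⇒ R x T ⇒ R x w ⇒ w z x w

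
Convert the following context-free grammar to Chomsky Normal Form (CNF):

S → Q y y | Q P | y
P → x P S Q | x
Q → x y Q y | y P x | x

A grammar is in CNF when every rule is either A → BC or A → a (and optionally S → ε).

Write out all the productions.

TY → y; S → y; TX → x; P → x; Q → x; S → Q X0; X0 → TY TY; S → Q P; P → TX X1; X1 → P X2; X2 → S Q; Q → TX X3; X3 → TY X4; X4 → Q TY; Q → TY X5; X5 → P TX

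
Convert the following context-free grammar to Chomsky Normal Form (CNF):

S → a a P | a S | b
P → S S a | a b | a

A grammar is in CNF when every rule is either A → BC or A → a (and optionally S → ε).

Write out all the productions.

TA → a; S → b; TB → b; P → a; S → TA X0; X0 → TA P; S → TA S; P → S X1; X1 → S TA; P → TA TB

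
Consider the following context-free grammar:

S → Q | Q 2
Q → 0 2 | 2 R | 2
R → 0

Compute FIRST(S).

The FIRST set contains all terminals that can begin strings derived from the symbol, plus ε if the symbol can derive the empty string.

We compute FIRST(S) using the standard algorithm.
FIRST(Q) = {0, 2}
FIRST(R) = {0}
FIRST(S) = {0, 2}
Therefore, FIRST(S) = {0, 2}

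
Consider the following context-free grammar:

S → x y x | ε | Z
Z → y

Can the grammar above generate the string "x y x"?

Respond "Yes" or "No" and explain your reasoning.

Yes - a valid derivation exists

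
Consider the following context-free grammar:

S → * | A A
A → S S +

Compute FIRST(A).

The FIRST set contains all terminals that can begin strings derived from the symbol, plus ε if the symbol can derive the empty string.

We compute FIRST(A) using the standard algorithm.
FIRST(A) = {*}
FIRST(S) = {*}
Therefore, FIRST(A) = {*}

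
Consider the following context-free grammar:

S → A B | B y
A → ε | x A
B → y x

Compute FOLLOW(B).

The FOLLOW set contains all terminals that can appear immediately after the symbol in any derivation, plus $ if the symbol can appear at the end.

We compute FOLLOW(B) using the standard algorithm.
FOLLOW(S) starts with {$}.
FIRST(A) = {x, ε}
FIRST(B) = {y}
FIRST(S) = {x, y}
FOLLOW(A) = {y}
FOLLOW(B) = {$, y}
FOLLOW(S) = {$}
Therefore, FOLLOW(B) = {$, y}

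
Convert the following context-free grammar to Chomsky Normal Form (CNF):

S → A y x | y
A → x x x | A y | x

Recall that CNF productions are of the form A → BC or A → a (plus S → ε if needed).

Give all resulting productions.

TY → y; TX → x; S → y; A → x; S → A X0; X0 → TY TX; A → TX X1; X1 → TX TX; A → A TY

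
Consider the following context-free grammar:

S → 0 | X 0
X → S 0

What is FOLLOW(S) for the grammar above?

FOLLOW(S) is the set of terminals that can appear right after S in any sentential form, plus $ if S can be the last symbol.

We compute FOLLOW(S) using the standard algorithm.
FOLLOW(S) starts with {$}.
FIRST(S) = {0}
FIRST(X) = {0}
FOLLOW(S) = {$, 0}
FOLLOW(X) = {0}
Therefore, FOLLOW(S) = {$, 0}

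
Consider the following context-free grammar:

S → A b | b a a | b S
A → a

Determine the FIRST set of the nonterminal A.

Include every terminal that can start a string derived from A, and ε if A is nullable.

We compute FIRST(A) using the standard algorithm.
FIRST(A) = {a}
FIRST(S) = {a, b}
Therefore, FIRST(A) = {a}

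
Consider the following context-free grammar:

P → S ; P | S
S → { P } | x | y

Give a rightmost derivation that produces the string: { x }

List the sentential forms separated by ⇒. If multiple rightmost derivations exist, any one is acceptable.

P ⇒ S ⇒ { P } ⇒ { S } ⇒ { x }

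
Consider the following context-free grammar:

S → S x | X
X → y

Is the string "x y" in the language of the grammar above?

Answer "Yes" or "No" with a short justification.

No - no valid derivation exists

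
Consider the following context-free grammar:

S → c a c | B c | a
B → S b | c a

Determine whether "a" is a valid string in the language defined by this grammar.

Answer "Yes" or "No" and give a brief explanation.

Yes - a valid derivation exists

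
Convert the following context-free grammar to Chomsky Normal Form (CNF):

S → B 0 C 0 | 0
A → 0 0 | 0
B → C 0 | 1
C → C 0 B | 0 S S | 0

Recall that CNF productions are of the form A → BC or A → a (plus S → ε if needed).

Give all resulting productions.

T0 → 0; S → 0; A → 0; B → 1; C → 0; S → B X0; X0 → T0 X1; X1 → C T0; A → T0 T0; B → C T0; C → C X2; X2 → T0 B; C → T0 X3; X3 → S S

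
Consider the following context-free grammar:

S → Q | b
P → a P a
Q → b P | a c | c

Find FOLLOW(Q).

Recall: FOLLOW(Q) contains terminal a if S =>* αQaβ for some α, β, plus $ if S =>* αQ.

We compute FOLLOW(Q) using the standard algorithm.
FOLLOW(S) starts with {$}.
FIRST(P) = {a}
FIRST(Q) = {a, b, c}
FIRST(S) = {a, b, c}
FOLLOW(P) = {$, a}
FOLLOW(Q) = {$}
FOLLOW(S) = {$}
Therefore, FOLLOW(Q) = {$}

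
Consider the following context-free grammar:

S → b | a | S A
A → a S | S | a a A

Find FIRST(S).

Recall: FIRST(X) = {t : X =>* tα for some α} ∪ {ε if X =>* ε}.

We compute FIRST(S) using the standard algorithm.
FIRST(A) = {a, b}
FIRST(S) = {a, b}
Therefore, FIRST(S) = {a, b}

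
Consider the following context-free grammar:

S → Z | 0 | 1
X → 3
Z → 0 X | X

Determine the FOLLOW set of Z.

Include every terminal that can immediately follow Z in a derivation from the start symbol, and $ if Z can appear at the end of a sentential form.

We compute FOLLOW(Z) using the standard algorithm.
FOLLOW(S) starts with {$}.
FIRST(S) = {0, 1, 3}
FIRST(X) = {3}
FIRST(Z) = {0, 3}
FOLLOW(S) = {$}
FOLLOW(X) = {$}
FOLLOW(Z) = {$}
Therefore, FOLLOW(Z) = {$}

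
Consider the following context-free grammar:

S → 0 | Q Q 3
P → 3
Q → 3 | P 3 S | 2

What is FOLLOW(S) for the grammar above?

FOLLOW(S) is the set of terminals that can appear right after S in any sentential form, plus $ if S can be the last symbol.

We compute FOLLOW(S) using the standard algorithm.
FOLLOW(S) starts with {$}.
FIRST(P) = {3}
FIRST(Q) = {2, 3}
FIRST(S) = {0, 2, 3}
FOLLOW(P) = {3}
FOLLOW(Q) = {2, 3}
FOLLOW(S) = {$, 2, 3}
Therefore, FOLLOW(S) = {$, 2, 3}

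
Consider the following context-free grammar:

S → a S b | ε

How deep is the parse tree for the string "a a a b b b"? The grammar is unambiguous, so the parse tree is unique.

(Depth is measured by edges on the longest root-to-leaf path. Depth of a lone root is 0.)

4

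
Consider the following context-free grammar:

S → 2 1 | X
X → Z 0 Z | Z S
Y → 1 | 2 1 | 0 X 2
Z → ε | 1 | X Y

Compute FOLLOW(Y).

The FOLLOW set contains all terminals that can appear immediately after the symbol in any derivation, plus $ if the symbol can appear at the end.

We compute FOLLOW(Y) using the standard algorithm.
FOLLOW(S) starts with {$}.
FIRST(S) = {0, 1, 2}
FIRST(X) = {0, 1, 2}
FIRST(Y) = {0, 1, 2}
FIRST(Z) = {0, 1, 2, ε}
FOLLOW(S) = {$, 0, 1, 2}
FOLLOW(X) = {$, 0, 1, 2}
FOLLOW(Y) = {$, 0, 1, 2}
FOLLOW(Z) = {$, 0, 1, 2}
Therefore, FOLLOW(Y) = {$, 0, 1, 2}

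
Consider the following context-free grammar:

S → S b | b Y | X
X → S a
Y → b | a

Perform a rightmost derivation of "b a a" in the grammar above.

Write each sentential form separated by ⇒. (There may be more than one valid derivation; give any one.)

S ⇒ X ⇒ S a ⇒ b Y a ⇒ b a a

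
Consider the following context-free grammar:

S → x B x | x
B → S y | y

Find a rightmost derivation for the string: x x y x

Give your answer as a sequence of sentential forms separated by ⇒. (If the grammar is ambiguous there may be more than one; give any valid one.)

S ⇒ x B x ⇒ x S y x ⇒ x x y x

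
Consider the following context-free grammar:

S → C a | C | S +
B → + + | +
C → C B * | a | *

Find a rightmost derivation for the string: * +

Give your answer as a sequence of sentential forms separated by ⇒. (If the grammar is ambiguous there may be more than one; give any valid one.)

S ⇒ S + ⇒ C + ⇒ * +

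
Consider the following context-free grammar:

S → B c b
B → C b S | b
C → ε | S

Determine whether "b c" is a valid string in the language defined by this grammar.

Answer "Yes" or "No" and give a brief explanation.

No - no valid derivation exists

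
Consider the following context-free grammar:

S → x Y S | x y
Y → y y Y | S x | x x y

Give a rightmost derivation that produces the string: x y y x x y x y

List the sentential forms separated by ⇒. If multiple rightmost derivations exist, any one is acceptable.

S ⇒ x Y S ⇒ x Y x y ⇒ x y y Y x y ⇒ x y y x x y x y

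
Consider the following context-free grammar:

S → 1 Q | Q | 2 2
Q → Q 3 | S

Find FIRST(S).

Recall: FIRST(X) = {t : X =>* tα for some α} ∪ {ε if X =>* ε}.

We compute FIRST(S) using the standard algorithm.
FIRST(Q) = {1, 2}
FIRST(S) = {1, 2}
Therefore, FIRST(S) = {1, 2}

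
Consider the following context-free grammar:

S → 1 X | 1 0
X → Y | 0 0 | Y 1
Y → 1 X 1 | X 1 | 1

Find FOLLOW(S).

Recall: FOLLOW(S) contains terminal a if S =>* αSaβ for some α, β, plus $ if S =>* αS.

We compute FOLLOW(S) using the standard algorithm.
FOLLOW(S) starts with {$}.
FIRST(S) = {1}
FIRST(X) = {0, 1}
FIRST(Y) = {0, 1}
FOLLOW(S) = {$}
FOLLOW(X) = {$, 1}
FOLLOW(Y) = {$, 1}
Therefore, FOLLOW(S) = {$}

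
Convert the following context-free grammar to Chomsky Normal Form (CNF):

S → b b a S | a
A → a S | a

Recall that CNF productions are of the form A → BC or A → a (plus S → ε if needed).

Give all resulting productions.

TB → b; TA → a; S → a; A → a; S → TB X0; X0 → TB X1; X1 → TA S; A → TA S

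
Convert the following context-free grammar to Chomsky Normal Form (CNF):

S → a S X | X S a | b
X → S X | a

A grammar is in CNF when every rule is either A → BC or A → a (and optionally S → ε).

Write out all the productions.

TA → a; S → b; X → a; S → TA X0; X0 → S X; S → X X1; X1 → S TA; X → S X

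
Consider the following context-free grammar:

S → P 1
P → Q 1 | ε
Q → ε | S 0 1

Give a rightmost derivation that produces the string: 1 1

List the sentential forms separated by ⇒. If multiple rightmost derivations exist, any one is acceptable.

S ⇒ P 1 ⇒ Q 1 1 ⇒ 1 1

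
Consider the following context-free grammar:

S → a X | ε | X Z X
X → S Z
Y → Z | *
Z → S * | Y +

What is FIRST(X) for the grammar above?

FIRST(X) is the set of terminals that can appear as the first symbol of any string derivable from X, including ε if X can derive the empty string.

We compute FIRST(X) using the standard algorithm.
FIRST(S) = {*, a, ε}
FIRST(X) = {*, a}
FIRST(Y) = {*, a}
FIRST(Z) = {*, a}
Therefore, FIRST(X) = {*, a}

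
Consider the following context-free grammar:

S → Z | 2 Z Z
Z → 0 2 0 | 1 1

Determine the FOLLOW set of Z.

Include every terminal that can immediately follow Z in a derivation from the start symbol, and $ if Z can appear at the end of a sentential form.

We compute FOLLOW(Z) using the standard algorithm.
FOLLOW(S) starts with {$}.
FIRST(S) = {0, 1, 2}
FIRST(Z) = {0, 1}
FOLLOW(S) = {$}
FOLLOW(Z) = {$, 0, 1}
Therefore, FOLLOW(Z) = {$, 0, 1}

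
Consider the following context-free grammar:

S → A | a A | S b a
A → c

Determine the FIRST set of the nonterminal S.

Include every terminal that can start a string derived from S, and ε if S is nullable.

We compute FIRST(S) using the standard algorithm.
FIRST(A) = {c}
FIRST(S) = {a, c}
Therefore, FIRST(S) = {a, c}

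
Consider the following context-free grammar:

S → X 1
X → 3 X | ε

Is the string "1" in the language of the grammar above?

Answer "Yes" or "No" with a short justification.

Yes - a valid derivation exists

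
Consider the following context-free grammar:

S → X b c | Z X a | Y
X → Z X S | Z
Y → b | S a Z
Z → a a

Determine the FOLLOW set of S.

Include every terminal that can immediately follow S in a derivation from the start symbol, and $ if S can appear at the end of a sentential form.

We compute FOLLOW(S) using the standard algorithm.
FOLLOW(S) starts with {$}.
FIRST(S) = {a, b}
FIRST(X) = {a}
FIRST(Y) = {a, b}
FIRST(Z) = {a}
FOLLOW(S) = {$, a, b}
FOLLOW(X) = {a, b}
FOLLOW(Y) = {$, a, b}
FOLLOW(Z) = {$, a, b}
Therefore, FOLLOW(S) = {$, a, b}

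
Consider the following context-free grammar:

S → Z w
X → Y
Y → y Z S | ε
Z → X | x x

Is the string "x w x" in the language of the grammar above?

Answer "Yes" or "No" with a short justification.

No - no valid derivation exists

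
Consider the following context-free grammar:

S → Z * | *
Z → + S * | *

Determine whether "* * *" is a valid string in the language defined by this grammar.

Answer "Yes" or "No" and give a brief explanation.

No - no valid derivation exists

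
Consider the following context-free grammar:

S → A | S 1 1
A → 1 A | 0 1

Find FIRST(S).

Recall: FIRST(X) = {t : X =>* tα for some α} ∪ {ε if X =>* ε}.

We compute FIRST(S) using the standard algorithm.
FIRST(A) = {0, 1}
FIRST(S) = {0, 1}
Therefore, FIRST(S) = {0, 1}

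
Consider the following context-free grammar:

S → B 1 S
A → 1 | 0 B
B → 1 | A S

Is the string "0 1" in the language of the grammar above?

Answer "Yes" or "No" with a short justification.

No - no valid derivation exists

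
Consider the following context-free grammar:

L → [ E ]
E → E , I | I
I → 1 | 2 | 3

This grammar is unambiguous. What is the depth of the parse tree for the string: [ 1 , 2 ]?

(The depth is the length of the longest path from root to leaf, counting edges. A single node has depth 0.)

4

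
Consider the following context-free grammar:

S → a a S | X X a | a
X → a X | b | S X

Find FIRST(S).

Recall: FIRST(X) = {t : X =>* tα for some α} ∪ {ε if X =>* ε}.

We compute FIRST(S) using the standard algorithm.
FIRST(S) = {a, b}
FIRST(X) = {a, b}
Therefore, FIRST(S) = {a, b}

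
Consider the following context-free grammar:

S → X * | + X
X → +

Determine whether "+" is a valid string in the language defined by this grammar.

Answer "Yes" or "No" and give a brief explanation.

No - no valid derivation exists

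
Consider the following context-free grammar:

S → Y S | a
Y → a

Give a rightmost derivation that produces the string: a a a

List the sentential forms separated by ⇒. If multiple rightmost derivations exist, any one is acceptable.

S ⇒ Y S ⇒ Y Y S ⇒ Y Y a ⇒ Y a a ⇒ a a a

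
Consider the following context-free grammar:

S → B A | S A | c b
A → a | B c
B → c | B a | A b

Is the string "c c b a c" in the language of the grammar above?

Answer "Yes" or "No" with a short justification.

No - no valid derivation exists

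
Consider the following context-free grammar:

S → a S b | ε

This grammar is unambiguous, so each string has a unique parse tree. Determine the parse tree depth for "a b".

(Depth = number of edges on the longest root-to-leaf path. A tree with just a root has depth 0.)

2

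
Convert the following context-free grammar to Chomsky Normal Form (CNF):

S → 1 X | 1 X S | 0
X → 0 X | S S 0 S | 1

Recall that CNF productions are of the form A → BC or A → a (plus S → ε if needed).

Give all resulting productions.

T1 → 1; S → 0; T0 → 0; X → 1; S → T1 X; S → T1 X0; X0 → X S; X → T0 X; X → S X1; X1 → S X2; X2 → T0 S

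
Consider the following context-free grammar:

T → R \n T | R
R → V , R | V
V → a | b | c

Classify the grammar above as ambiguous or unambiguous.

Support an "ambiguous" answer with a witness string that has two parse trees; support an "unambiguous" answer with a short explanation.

Unambiguous - every string in the language has a unique parse tree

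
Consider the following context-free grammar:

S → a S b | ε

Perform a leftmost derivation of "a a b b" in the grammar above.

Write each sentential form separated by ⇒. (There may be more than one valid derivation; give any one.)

S ⇒ a S b ⇒ a a S b b ⇒ a a b b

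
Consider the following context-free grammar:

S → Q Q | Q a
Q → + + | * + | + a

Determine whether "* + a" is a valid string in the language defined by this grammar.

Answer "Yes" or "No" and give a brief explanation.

Yes - a valid derivation exists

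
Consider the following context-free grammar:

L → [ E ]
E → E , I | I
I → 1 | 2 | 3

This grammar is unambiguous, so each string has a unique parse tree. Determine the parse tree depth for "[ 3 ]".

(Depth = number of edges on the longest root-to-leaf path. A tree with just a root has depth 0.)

3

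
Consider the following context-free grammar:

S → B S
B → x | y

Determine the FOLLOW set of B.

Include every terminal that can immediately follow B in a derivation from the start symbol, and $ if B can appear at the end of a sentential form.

We compute FOLLOW(B) using the standard algorithm.
FOLLOW(S) starts with {$}.
FIRST(B) = {x, y}
FIRST(S) = {x, y}
FOLLOW(B) = {x, y}
FOLLOW(S) = {$}
Therefore, FOLLOW(B) = {x, y}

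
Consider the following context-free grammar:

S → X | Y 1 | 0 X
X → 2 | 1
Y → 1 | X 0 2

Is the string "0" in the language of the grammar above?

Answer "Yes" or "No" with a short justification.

No - no valid derivation exists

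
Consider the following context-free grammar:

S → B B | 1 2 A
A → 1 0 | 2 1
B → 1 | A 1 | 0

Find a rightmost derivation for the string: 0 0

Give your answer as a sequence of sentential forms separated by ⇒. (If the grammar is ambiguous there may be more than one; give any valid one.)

S ⇒ B B ⇒ B 0 ⇒ 0 0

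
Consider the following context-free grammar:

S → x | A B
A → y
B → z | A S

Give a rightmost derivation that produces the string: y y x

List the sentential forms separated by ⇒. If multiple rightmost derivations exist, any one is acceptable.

S ⇒ A B ⇒ A A S ⇒ A A x ⇒ A y x ⇒ y y x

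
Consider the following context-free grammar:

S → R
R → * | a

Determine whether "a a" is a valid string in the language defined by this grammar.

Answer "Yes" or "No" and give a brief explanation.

No - no valid derivation exists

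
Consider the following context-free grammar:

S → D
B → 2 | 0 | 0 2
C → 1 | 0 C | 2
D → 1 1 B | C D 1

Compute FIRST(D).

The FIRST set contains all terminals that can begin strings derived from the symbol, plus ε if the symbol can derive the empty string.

We compute FIRST(D) using the standard algorithm.
FIRST(B) = {0, 2}
FIRST(C) = {0, 1, 2}
FIRST(D) = {0, 1, 2}
FIRST(S) = {0, 1, 2}
Therefore, FIRST(D) = {0, 1, 2}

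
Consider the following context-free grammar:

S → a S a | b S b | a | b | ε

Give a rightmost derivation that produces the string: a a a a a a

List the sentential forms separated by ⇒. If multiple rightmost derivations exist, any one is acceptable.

S ⇒ a S a ⇒ a a S a a ⇒ a a a S a a a ⇒ a a a a a a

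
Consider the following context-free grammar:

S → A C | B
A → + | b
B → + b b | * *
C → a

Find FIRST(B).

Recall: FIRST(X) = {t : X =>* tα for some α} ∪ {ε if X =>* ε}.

We compute FIRST(B) using the standard algorithm.
FIRST(A) = {+, b}
FIRST(B) = {*, +}
FIRST(C) = {a}
FIRST(S) = {*, +, b}
Therefore, FIRST(B) = {*, +}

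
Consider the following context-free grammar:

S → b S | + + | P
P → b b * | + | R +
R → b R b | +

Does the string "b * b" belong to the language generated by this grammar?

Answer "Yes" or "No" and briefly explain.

No - no valid derivation exists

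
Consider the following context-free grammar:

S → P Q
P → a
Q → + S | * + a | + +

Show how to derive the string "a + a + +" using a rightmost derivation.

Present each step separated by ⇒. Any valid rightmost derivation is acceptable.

S ⇒ P Q ⇒ P + S ⇒ P + P Q ⇒ P + P + + ⇒ P + a + + ⇒ a + a + +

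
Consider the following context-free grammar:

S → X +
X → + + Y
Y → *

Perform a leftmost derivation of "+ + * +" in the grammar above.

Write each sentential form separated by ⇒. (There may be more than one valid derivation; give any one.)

S ⇒ X + ⇒ + + Y + ⇒ + + * +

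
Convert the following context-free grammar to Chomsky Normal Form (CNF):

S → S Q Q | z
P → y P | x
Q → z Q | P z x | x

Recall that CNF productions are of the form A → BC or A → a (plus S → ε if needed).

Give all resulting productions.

S → z; TY → y; P → x; TZ → z; TX → x; Q → x; S → S X0; X0 → Q Q; P → TY P; Q → TZ Q; Q → P X1; X1 → TZ TX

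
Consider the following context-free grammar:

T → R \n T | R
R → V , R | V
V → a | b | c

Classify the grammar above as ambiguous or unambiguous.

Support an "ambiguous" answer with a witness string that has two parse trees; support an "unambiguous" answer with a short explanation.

Unambiguous - every string in the language has a unique parse tree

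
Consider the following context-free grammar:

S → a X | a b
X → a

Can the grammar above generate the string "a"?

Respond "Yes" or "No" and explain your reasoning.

No - no valid derivation exists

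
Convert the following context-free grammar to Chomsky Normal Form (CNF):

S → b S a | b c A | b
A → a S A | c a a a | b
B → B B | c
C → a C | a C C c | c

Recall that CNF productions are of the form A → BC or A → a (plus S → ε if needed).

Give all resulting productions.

TB → b; TA → a; TC → c; S → b; A → b; B → c; C → c; S → TB X0; X0 → S TA; S → TB X1; X1 → TC A; A → TA X2; X2 → S A; A → TC X3; X3 → TA X4; X4 → TA TA; B → B B; C → TA C; C → TA X5; X5 → C X6; X6 → C TC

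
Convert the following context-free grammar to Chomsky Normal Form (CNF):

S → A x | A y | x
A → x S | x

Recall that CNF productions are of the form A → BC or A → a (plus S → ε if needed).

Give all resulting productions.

TX → x; TY → y; S → x; A → x; S → A TX; S → A TY; A → TX S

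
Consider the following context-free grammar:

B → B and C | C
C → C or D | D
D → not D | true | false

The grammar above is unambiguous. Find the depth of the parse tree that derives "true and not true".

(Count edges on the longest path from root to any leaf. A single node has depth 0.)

4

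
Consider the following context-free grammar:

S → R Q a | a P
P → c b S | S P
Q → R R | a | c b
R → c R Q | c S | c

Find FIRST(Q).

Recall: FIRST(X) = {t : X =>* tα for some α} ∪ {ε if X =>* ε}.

We compute FIRST(Q) using the standard algorithm.
FIRST(P) = {a, c}
FIRST(Q) = {a, c}
FIRST(R) = {c}
FIRST(S) = {a, c}
Therefore, FIRST(Q) = {a, c}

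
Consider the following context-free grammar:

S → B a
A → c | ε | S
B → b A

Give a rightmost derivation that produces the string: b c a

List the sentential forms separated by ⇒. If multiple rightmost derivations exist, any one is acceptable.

S ⇒ B a ⇒ b A a ⇒ b c a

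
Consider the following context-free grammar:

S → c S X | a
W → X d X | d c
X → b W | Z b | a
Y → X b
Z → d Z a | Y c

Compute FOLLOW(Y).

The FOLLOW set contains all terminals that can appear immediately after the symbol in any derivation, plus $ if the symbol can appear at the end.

We compute FOLLOW(Y) using the standard algorithm.
FOLLOW(S) starts with {$}.
FIRST(S) = {a, c}
FIRST(W) = {a, b, d}
FIRST(X) = {a, b, d}
FIRST(Y) = {a, b, d}
FIRST(Z) = {a, b, d}
FOLLOW(S) = {$, a, b, d}
FOLLOW(W) = {$, a, b, d}
FOLLOW(X) = {$, a, b, d}
FOLLOW(Y) = {c}
FOLLOW(Z) = {a, b}
Therefore, FOLLOW(Y) = {c}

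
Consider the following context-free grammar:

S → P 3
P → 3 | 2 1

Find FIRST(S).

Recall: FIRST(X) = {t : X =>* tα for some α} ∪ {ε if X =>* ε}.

We compute FIRST(S) using the standard algorithm.
FIRST(P) = {2, 3}
FIRST(S) = {2, 3}
Therefore, FIRST(S) = {2, 3}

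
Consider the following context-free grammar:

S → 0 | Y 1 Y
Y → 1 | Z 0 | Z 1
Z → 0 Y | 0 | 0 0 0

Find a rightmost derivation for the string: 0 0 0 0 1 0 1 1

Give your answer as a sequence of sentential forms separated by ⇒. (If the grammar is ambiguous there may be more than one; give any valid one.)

S ⇒ Y 1 Y ⇒ Y 1 1 ⇒ Z 0 1 1 ⇒ 0 Y 0 1 1 ⇒ 0 Z 1 0 1 1 ⇒ 0 0 0 0 1 0 1 1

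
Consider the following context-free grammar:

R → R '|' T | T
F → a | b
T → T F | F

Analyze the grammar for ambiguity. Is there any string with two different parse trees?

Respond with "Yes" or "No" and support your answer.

No - the grammar is unambiguous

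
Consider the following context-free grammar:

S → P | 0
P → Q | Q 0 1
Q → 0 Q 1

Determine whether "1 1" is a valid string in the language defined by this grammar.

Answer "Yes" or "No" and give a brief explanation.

No - no valid derivation exists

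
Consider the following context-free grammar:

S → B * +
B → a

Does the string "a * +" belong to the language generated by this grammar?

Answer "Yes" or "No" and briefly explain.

Yes - a valid derivation exists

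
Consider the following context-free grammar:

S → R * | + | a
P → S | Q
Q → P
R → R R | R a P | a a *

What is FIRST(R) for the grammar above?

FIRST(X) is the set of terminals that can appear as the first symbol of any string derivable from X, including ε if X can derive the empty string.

We compute FIRST(R) using the standard algorithm.
FIRST(P) = {+, a}
FIRST(Q) = {+, a}
FIRST(R) = {a}
FIRST(S) = {+, a}
Therefore, FIRST(R) = {a}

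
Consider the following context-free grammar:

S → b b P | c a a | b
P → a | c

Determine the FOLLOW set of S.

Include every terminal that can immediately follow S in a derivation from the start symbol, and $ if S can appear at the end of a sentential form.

We compute FOLLOW(S) using the standard algorithm.
FOLLOW(S) starts with {$}.
FIRST(P) = {a, c}
FIRST(S) = {b, c}
FOLLOW(P) = {$}
FOLLOW(S) = {$}
Therefore, FOLLOW(S) = {$}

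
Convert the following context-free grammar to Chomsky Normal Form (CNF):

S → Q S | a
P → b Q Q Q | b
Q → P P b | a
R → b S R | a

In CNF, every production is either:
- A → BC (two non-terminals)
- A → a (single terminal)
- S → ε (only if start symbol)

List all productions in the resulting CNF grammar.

S → a; TB → b; P → b; Q → a; R → a; S → Q S; P → TB X0; X0 → Q X1; X1 → Q Q; Q → P X2; X2 → P TB; R → TB X3; X3 → S R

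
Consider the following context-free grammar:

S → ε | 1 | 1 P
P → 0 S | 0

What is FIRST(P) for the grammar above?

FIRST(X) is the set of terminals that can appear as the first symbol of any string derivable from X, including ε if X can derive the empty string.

We compute FIRST(P) using the standard algorithm.
FIRST(P) = {0}
FIRST(S) = {1, ε}
Therefore, FIRST(P) = {0}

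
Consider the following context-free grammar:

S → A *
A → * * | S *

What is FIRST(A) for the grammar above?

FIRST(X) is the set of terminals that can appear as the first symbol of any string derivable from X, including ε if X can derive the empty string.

We compute FIRST(A) using the standard algorithm.
FIRST(A) = {*}
FIRST(S) = {*}
Therefore, FIRST(A) = {*}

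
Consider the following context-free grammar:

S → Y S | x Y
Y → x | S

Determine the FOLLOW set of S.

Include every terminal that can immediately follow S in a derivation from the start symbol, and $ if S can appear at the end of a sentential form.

We compute FOLLOW(S) using the standard algorithm.
FOLLOW(S) starts with {$}.
FIRST(S) = {x}
FIRST(Y) = {x}
FOLLOW(S) = {$, x}
FOLLOW(Y) = {$, x}
Therefore, FOLLOW(S) = {$, x}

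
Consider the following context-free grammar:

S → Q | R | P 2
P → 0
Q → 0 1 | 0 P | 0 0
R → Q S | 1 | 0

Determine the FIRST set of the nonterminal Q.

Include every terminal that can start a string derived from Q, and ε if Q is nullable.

We compute FIRST(Q) using the standard algorithm.
FIRST(P) = {0}
FIRST(Q) = {0}
FIRST(R) = {0, 1}
FIRST(S) = {0, 1}
Therefore, FIRST(Q) = {0}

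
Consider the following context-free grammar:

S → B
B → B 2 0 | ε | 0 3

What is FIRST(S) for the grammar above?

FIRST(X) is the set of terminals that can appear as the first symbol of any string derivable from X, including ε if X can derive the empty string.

We compute FIRST(S) using the standard algorithm.
FIRST(B) = {0, 2, ε}
FIRST(S) = {0, 2, ε}
Therefore, FIRST(S) = {0, 2, ε}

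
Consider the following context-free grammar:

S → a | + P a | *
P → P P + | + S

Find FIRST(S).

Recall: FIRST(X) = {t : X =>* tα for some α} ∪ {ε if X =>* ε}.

We compute FIRST(S) using the standard algorithm.
FIRST(P) = {+}
FIRST(S) = {*, +, a}
Therefore, FIRST(S) = {*, +, a}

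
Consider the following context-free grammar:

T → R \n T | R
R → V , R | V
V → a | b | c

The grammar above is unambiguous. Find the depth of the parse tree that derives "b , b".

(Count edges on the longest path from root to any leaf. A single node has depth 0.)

4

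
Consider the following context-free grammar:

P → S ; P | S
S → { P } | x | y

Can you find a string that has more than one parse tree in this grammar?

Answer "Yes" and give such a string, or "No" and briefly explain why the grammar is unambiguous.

No - the grammar is unambiguous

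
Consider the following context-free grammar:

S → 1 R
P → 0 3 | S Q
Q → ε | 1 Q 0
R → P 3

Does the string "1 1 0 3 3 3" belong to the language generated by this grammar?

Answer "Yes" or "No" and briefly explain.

Yes - a valid derivation exists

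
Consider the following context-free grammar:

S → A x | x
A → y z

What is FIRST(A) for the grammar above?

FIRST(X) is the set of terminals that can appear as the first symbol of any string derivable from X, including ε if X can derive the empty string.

We compute FIRST(A) using the standard algorithm.
FIRST(A) = {y}
FIRST(S) = {x, y}
Therefore, FIRST(A) = {y}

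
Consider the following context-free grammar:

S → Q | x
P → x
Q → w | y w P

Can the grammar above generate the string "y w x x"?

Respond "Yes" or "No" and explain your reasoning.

No - no valid derivation exists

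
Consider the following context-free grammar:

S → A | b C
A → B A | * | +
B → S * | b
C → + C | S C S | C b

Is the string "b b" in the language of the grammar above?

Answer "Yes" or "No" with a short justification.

No - no valid derivation exists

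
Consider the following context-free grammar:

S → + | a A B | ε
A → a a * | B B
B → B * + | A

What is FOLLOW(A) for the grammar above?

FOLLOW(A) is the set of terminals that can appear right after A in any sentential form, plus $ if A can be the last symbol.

We compute FOLLOW(A) using the standard algorithm.
FOLLOW(S) starts with {$}.
FIRST(A) = {a}
FIRST(B) = {a}
FIRST(S) = {+, a, ε}
FOLLOW(A) = {$, *, a}
FOLLOW(B) = {$, *, a}
FOLLOW(S) = {$}
Therefore, FOLLOW(A) = {$, *, a}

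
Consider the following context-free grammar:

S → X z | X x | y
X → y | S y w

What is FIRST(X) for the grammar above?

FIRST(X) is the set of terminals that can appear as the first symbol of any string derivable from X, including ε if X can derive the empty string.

We compute FIRST(X) using the standard algorithm.
FIRST(S) = {y}
FIRST(X) = {y}
Therefore, FIRST(X) = {y}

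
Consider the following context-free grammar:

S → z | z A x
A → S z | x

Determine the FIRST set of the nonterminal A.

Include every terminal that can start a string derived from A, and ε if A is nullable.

We compute FIRST(A) using the standard algorithm.
FIRST(A) = {x, z}
FIRST(S) = {z}
Therefore, FIRST(A) = {x, z}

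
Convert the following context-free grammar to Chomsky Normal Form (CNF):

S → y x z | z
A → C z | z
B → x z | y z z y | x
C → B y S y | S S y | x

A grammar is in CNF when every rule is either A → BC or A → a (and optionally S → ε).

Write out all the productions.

TY → y; TX → x; TZ → z; S → z; A → z; B → x; C → x; S → TY X0; X0 → TX TZ; A → C TZ; B → TX TZ; B → TY X1; X1 → TZ X2; X2 → TZ TY; C → B X3; X3 → TY X4; X4 → S TY; C → S X5; X5 → S TY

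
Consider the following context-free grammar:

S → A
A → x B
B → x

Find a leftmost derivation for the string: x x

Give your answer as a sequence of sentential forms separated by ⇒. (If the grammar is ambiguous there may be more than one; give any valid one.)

S ⇒ A ⇒ x B ⇒ x x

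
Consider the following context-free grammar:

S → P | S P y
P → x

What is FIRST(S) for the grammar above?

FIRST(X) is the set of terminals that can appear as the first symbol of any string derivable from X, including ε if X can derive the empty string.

We compute FIRST(S) using the standard algorithm.
FIRST(P) = {x}
FIRST(S) = {x}
Therefore, FIRST(S) = {x}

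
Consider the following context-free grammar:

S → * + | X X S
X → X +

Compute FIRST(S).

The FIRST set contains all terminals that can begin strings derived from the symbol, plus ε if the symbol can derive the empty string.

We compute FIRST(S) using the standard algorithm.
FIRST(S) = {*}
FIRST(X) = {}
Therefore, FIRST(S) = {*}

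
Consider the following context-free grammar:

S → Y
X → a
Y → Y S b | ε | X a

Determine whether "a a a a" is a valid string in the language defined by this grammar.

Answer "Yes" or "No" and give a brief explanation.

No - no valid derivation exists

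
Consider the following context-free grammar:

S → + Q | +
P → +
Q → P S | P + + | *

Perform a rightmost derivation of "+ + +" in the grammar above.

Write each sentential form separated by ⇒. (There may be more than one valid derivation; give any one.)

S ⇒ + Q ⇒ + P S ⇒ + P + ⇒ + + +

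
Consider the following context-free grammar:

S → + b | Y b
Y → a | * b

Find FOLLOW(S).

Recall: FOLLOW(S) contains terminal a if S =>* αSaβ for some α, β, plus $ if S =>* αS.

We compute FOLLOW(S) using the standard algorithm.
FOLLOW(S) starts with {$}.
FIRST(S) = {*, +, a}
FIRST(Y) = {*, a}
FOLLOW(S) = {$}
FOLLOW(Y) = {b}
Therefore, FOLLOW(S) = {$}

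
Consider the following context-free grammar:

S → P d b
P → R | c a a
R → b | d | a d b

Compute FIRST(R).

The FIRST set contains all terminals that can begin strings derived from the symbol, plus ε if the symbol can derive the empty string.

We compute FIRST(R) using the standard algorithm.
FIRST(P) = {a, b, c, d}
FIRST(R) = {a, b, d}
FIRST(S) = {a, b, c, d}
Therefore, FIRST(R) = {a, b, d}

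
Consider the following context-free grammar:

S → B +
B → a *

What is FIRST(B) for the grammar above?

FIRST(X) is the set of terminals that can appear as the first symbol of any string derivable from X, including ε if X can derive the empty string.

We compute FIRST(B) using the standard algorithm.
FIRST(B) = {a}
FIRST(S) = {a}
Therefore, FIRST(B) = {a}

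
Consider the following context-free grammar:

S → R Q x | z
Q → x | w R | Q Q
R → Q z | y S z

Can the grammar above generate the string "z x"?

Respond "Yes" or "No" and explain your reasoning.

No - no valid derivation exists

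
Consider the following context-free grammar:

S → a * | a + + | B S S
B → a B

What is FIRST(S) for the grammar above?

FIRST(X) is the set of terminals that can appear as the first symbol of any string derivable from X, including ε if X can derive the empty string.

We compute FIRST(S) using the standard algorithm.
FIRST(B) = {a}
FIRST(S) = {a}
Therefore, FIRST(S) = {a}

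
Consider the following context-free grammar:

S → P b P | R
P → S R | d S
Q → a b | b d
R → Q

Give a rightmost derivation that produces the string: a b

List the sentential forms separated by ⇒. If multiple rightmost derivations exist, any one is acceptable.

S ⇒ R ⇒ Q ⇒ a b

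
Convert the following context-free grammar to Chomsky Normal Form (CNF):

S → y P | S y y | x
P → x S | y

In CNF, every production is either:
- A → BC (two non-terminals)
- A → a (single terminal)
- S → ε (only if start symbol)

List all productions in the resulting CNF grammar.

TY → y; S → x; TX → x; P → y; S → TY P; S → S X0; X0 → TY TY; P → TX S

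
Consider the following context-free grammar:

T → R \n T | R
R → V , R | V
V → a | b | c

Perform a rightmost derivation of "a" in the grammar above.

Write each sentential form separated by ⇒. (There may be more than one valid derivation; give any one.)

T ⇒ R ⇒ V ⇒ a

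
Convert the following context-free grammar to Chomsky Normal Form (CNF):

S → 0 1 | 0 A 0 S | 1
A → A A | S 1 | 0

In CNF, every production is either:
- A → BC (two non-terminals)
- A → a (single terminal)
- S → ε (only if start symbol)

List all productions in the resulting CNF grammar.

T0 → 0; T1 → 1; S → 1; A → 0; S → T0 T1; S → T0 X0; X0 → A X1; X1 → T0 S; A → A A; A → S T1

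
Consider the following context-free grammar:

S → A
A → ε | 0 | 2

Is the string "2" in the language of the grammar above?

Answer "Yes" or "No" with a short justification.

Yes - a valid derivation exists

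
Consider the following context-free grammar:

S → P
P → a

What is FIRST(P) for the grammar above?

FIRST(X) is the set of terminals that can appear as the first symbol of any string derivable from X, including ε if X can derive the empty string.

We compute FIRST(P) using the standard algorithm.
FIRST(P) = {a}
FIRST(S) = {a}
Therefore, FIRST(P) = {a}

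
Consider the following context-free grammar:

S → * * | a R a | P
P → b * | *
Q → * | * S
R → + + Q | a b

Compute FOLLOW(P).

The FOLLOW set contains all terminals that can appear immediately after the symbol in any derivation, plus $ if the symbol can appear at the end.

We compute FOLLOW(P) using the standard algorithm.
FOLLOW(S) starts with {$}.
FIRST(P) = {*, b}
FIRST(Q) = {*}
FIRST(R) = {+, a}
FIRST(S) = {*, a, b}
FOLLOW(P) = {$, a}
FOLLOW(Q) = {a}
FOLLOW(R) = {a}
FOLLOW(S) = {$, a}
Therefore, FOLLOW(P) = {$, a}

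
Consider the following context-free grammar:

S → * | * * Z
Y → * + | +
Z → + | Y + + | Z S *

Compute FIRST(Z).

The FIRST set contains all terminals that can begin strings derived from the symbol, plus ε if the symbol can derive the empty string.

We compute FIRST(Z) using the standard algorithm.
FIRST(S) = {*}
FIRST(Y) = {*, +}
FIRST(Z) = {*, +}
Therefore, FIRST(Z) = {*, +}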